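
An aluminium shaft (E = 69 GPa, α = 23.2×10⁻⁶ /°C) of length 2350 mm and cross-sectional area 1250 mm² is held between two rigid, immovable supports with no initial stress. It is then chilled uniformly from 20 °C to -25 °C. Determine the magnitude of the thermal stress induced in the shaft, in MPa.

The supports are rigid, so the total axial strain is zero. The restrained thermal strain is ε = αΔT = 23.2×10⁻⁶ × 45 = 1044×10⁻⁶.
The stress required to suppress this strain is σ = Eε = 69×10³ × 1044×10⁻⁶ = 72.04 MPa, tensile since the shaft is trying to contract.

σ ≈ 72 MPa (tensile)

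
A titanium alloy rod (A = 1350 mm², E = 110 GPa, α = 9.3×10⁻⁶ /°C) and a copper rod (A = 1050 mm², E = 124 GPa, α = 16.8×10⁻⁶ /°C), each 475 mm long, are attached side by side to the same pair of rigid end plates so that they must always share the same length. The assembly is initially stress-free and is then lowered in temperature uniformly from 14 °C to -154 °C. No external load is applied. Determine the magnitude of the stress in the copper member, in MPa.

The copper has the larger α, so on cooling it would change length more than the titanium alloy if both were free. The rigid plates force a common final length, so the copper is put into tension and the titanium alloy into compression, with equal and opposite forces P (no external load).
Setting the final lengths equal and cancelling L: (α₁ − α₂)ΔT = P/(A₁E₁) + P/(A₂E₂).
|α₁ − α₂|·ΔT = 7.5×10⁻⁶ × 168 = 0.00126.
1/(A₁E₁) + 1/(A₂E₂) = 1/(1350×110×10³) + 1/(1050×124×10³) = 1.441×10⁻⁸ N⁻¹.
So P = 0.00126 / 1.441×10⁻⁸ = 87.41 kN.
σ_{copper} = P/A₂ = 87410/1050 = 83.25 MPa, tensile.

σ ≈ 83.2 MPa (tensile)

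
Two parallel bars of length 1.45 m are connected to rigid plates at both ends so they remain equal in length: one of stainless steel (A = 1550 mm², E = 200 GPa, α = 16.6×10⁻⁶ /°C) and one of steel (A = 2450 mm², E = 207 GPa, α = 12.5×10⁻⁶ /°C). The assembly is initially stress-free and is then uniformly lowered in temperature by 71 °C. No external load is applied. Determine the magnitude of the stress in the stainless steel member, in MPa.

Both members must finish at the same length. With the larger α, the stainless steel tends to over-contract; the plates restrain it, putting the stainless steel in tension and the steel in compression. With no external load the two internal forces are equal and opposite, magnitude P.
Setting the final lengths equal and cancelling L: (α₁ − α₂)ΔT = P/(A₁E₁) + P/(A₂E₂).
|α₁ − α₂|·ΔT = 4.1×10⁻⁶ × 71 = 0.0002911.
1/(A₁E₁) + 1/(A₂E₂) = 1/(1550×200×10³) + 1/(2450×207×10³) = 5.198×10⁻⁹ N⁻¹.
P = 0.0002911 / 5.198×10⁻⁹ = 56010 N = 56.01 kN.
σ_{stainless steel} = P/A₁ = 56010/1550 = 36.13 MPa, tensile.

σ ≈ 36.1 MPa (tensile)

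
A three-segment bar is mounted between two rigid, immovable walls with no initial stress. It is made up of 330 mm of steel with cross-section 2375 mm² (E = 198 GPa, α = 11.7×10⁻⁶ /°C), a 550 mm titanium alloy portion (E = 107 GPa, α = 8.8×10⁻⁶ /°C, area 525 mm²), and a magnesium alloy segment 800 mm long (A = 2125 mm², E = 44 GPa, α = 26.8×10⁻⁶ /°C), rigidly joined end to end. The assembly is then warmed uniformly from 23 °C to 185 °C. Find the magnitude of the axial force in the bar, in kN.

P ≈ 256 kN (compressive)

With the walls removed the bar would change length by δ_free = Σ αᵢΔT Lᵢ = 11.7×10⁻⁶×162×330 + 8.8×10⁻⁶×162×550 + 26.8×10⁻⁶×162×800 = 4.883 mm.
Since the ends are fixed, an axial force P builds up, equal in every segment, with P · Σ Lᵢ/(AᵢEᵢ) = δ_free.
Σ Lᵢ/(AᵢEᵢ) = 330/(2375×198×10³) + 550/(525×107×10³) + 800/(2125×44×10³) = 1.905×10⁻⁵ mm/N.
Hence P = δ_free / Σ(L/AE) = 4.883/1.905×10⁻⁵ = 256.3 kN (compressive).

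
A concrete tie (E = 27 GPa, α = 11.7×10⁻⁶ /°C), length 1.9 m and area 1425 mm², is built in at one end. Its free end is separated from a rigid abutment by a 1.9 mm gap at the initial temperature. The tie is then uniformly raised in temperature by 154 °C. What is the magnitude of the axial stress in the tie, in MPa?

σ ≈ 21.6 MPa (compressive)

Free thermal elongation = αΔT L = 11.7×10⁻⁶ × 154 × 1900 = 3.423 mm.
The gap closes (δ_free > 1.9 mm) and the wall then resists a further 3.423 − 1.9 = 1.523 mm of expansion.
So σ = E(δ_free − g)/L = 27×10³ × 1.523/1900 = 21.65 MPa.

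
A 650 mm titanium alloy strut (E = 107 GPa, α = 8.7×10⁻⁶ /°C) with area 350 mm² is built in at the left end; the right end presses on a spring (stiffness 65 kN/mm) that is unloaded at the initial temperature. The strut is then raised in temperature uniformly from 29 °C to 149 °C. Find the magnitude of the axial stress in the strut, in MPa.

σ ≈ 59.2 MPa (compressive)

If the spring were absent the strut would lengthen by αΔT L = 8.7×10⁻⁶ × 120 × 650 = 0.6786 mm.
With a force P in the spring, the elastic change of the strut is PL/(AE) and that of the spring is P/k; compatibility requires their sum to equal δ_free.
P [ L/(AE) + 1/k ] = δ_free → P [ 650/(350×107×10³) + 1/(65×10³) ] = 0.6786.
P = 0.6786 / 3.274×10⁻⁵ = 20730 N.
σ = P/A = 20730/350 = 59.22 MPa.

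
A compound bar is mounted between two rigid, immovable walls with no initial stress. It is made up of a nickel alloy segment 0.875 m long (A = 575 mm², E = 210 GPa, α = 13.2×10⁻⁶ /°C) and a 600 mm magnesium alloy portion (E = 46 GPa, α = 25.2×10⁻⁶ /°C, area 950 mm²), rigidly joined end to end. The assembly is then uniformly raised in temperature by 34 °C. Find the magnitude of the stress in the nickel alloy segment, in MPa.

σ ≈ 75.2 MPa (compressive)

Free thermal expansion of the whole bar: Σ αᵢΔT Lᵢ = 13.2×10⁻⁶×34×875 + 25.2×10⁻⁶×34×600 = 0.9068 mm.
Since the ends are fixed, an axial force P builds up, equal in every segment, with P · Σ Lᵢ/(AᵢEᵢ) = δ_free.
Σ Lᵢ/(AᵢEᵢ) = 875/(575×210×10³) + 600/(950×46×10³) = 2.098×10⁻⁵ mm/N.
So P = 0.9068 / 2.098×10⁻⁵ = 43.23 kN, compressive.
σ_{nickel alloy} = P / A = 43230 / 575 = 75.18 MPa.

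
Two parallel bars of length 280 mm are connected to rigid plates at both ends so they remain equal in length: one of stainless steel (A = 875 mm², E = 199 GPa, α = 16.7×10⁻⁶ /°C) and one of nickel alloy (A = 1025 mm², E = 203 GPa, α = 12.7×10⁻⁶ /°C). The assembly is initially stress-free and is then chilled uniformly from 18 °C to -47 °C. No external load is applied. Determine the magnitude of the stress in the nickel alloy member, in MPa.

The stainless steel has the larger α, so on cooling it would change length more than the nickel alloy if both were free. The rigid plates force a common final length, so the stainless steel is put into tension and the nickel alloy into compression, with equal and opposite forces P (no external load).
Compatibility of the two members (thermal + elastic change equal): (α₁ − α₂)ΔT = P·[1/(A₁E₁) + 1/(A₂E₂)].
|α₁ − α₂|·ΔT = 4×10⁻⁶ × 65 = 0.00026.
1/(A₁E₁) + 1/(A₂E₂) = 1/(875×199×10³) + 1/(1025×203×10³) = 1.055×10⁻⁸ N⁻¹.
So P = 0.00026 / 1.055×10⁻⁸ = 24.65 kN.
σ_{nickel alloy} = P/A₂ = 24650/1025 = 24.05 MPa, compressive.

σ ≈ 24 MPa (compressive)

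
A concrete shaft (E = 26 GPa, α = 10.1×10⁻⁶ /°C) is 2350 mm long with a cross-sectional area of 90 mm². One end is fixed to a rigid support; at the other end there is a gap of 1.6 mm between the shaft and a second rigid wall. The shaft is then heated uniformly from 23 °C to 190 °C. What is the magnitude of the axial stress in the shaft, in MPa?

Unrestrained expansion: δ_free = αΔT L = 10.1×10⁻⁶ × 167 × 2350 = 3.964 mm.
This exceeds the 1.6 mm gap, so the wall pushes back. The portion of expansion that must be recovered elastically is δ_free − gap = 3.964 − 1.6 = 2.364 mm.
That suppressed elongation corresponds to σ = E·Δ/L = 26×10³ × 2.364/2350 = 26.15 MPa.

σ ≈ 26.2 MPa (compressive)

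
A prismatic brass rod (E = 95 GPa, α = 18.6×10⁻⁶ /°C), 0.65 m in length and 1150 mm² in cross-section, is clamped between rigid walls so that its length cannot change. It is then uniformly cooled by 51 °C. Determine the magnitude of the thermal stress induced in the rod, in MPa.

With length fixed, the mechanical strain must cancel the thermal strain αΔT = 18.6×10⁻⁶ × 51 = 948.6×10⁻⁶.
σ = EαΔT = 95×10³ × 18.6×10⁻⁶ × 51 = 90.12 MPa (tensile; the rod is trying to contract).

σ ≈ 90.1 MPa (tensile)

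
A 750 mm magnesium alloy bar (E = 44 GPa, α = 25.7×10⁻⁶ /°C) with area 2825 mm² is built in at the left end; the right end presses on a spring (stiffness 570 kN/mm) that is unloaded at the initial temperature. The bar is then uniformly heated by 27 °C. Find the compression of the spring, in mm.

δ ≈ 0.117 mm

If the spring were absent the bar would lengthen by αΔT L = 25.7×10⁻⁶ × 27 × 750 = 0.5204 mm.
Let P be the compressive force at the spring. The bar shortens elastically by PL/(AE) and the spring compresses by P/k; together these equal δ_free.
P [ L/(AE) + 1/k ] = δ_free → P [ 750/(2825×44×10³) + 1/(570×10³) ] = 0.5204.
P = 0.5204 / 7.788×10⁻⁶ = 66820 N.
Spring compression = P/k = 66820/(570×10³) = 0.1172 mm.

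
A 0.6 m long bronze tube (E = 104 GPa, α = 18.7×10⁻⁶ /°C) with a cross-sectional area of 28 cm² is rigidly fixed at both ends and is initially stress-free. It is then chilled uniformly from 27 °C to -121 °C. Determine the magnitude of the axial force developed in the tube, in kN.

Full restraint means ε = 0, so the stress is σ = EαΔT = 104×10³ × 18.7×10⁻⁶ × 148 = 287.8 MPa.
Axial force P = σA = 287.8 × 2800 = 805900 N = 805.9 kN, tensile.

P ≈ 806 kN (tensile)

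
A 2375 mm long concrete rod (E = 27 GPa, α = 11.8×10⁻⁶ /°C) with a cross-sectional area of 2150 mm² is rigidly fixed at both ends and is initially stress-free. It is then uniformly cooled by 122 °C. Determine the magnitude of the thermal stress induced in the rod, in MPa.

σ ≈ 38.9 MPa (tensile)

The supports are rigid, so the total axial strain is zero. The restrained thermal strain is ε = αΔT = 11.8×10⁻⁶ × 122 = 1439.6×10⁻⁶.
σ = EαΔT = 27×10³ × 11.8×10⁻⁶ × 122 = 38.87 MPa (tensile; the rod is trying to contract).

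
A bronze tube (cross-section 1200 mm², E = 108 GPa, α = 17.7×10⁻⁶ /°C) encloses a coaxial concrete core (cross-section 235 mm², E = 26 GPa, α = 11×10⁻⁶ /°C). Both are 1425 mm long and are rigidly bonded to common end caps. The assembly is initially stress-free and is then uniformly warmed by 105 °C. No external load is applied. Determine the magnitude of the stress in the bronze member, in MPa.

σ ≈ 3.42 MPa (compressive)

Equilibrium of a rigid end plate with no external load gives equal and opposite internal forces ±P in the two members. Since α_{bronze} > α_{concrete}, heating drives the bronze into compression and the concrete into tension.
Equating the net (thermal + elastic) strains gives |α₁ − α₂|·ΔT = P·[1/(A₁E₁) + 1/(A₂E₂)].
|α₁ − α₂|·ΔT = 6.7×10⁻⁶ × 105 = 0.0007035.
1/(A₁E₁) + 1/(A₂E₂) = 1/(1200×108×10³) + 1/(235×26×10³) = 1.714×10⁻⁷ N⁻¹.
P = 0.0007035 / 1.714×10⁻⁷ = 4105 N = 4.105 kN.
σ_{bronze} = P/A₁ = 4105/1200 = 3.421 MPa, compressive.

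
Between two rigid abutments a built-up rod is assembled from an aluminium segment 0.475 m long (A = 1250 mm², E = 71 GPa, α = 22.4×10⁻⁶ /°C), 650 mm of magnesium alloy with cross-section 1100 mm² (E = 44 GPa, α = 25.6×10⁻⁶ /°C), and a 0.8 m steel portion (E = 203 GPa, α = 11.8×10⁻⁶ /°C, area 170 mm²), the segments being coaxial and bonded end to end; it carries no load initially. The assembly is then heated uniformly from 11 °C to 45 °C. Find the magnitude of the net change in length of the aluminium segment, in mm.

|ΔL| ≈ 0.203 mm

With the walls removed the bar would change length by δ_free = Σ αᵢΔT Lᵢ = 22.4×10⁻⁶×34×475 + 25.6×10⁻⁶×34×650 + 11.8×10⁻⁶×34×800 = 1.248 mm.
The rigid supports impose zero overall length change; the single axial force P common to all segments must satisfy P Σ Lᵢ/(AᵢEᵢ) = δ_free.
The series flexibility is Σ Lᵢ/(AᵢEᵢ) = 475/(1250×71×10³) + 650/(1100×44×10³) + 800/(170×203×10³) = 4.196×10⁻⁵ mm/N.
P = 1.248 / 4.196×10⁻⁵ = 29750 N = 29.75 kN, compressive.
For the aluminium segment, free thermal change = 22.4×10⁻⁶×34×475 = 0.3618 mm and elastic change from P = 29750×475/(1250×71×10³) = 0.1592 mm; these oppose, so the net change is 0.203 mm (segment lengthens).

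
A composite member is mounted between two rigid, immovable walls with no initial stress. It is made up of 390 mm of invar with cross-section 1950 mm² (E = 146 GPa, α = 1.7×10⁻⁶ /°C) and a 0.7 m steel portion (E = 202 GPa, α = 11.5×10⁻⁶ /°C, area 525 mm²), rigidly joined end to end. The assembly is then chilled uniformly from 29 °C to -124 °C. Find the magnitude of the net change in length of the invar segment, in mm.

|ΔL| ≈ 0.128 mm

Free thermal contraction of the whole bar: Σ αᵢΔT Lᵢ = 1.7×10⁻⁶×153×390 + 11.5×10⁻⁶×153×700 = 1.333 mm.
The rigid supports impose zero overall length change; the single axial force P common to all segments must satisfy P Σ Lᵢ/(AᵢEᵢ) = δ_free.
The series flexibility is Σ Lᵢ/(AᵢEᵢ) = 390/(1950×146×10³) + 700/(525×202×10³) = 7.971×10⁻⁶ mm/N.
P = 1.333 / 7.971×10⁻⁶ = 167300 N = 167.3 kN, tensile.
For the invar segment, free thermal change = 1.7×10⁻⁶×153×390 = 0.1014 mm and elastic change from P = 167300×390/(1950×146×10³) = 0.2291 mm; these oppose, so the net change is 0.128 mm (segment lengthens).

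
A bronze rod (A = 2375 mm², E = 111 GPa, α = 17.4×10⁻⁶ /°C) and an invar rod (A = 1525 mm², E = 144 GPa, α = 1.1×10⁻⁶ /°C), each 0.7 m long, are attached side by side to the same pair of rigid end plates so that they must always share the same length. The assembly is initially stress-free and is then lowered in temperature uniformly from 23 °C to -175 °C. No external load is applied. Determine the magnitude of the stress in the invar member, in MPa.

σ ≈ 254 MPa (compressive)

Both members must finish at the same length. With the larger α, the bronze tends to over-contract; the plates restrain it, putting the bronze in tension and the invar in compression. With no external load the two internal forces are equal and opposite, magnitude P.
Compatibility of the two members (thermal + elastic change equal): (α₁ − α₂)ΔT = P·[1/(A₁E₁) + 1/(A₂E₂)].
|α₁ − α₂|·ΔT = 16.3×10⁻⁶ × 198 = 0.003227.
1/(A₁E₁) + 1/(A₂E₂) = 1/(2375×111×10³) + 1/(1525×144×10³) = 8.347×10⁻⁹ N⁻¹.
P = 0.003227 / 8.347×10⁻⁹ = 386700 N = 386.7 kN.
σ_{invar} = P/A₂ = 386700/1525 = 253.5 MPa, compressive.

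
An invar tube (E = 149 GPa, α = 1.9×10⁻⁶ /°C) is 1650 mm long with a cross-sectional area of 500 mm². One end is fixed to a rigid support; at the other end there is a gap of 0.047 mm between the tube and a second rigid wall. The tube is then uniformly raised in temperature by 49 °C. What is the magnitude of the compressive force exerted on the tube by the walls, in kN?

Free thermal elongation = αΔT L = 1.9×10⁻⁶ × 49 × 1650 = 0.1536 mm.
The gap closes (δ_free > 0.047 mm) and the wall then resists a further 0.1536 − 0.047 = 0.1066 mm of expansion.
That suppressed elongation corresponds to σ = E·Δ/L = 149×10³ × 0.1066/1650 = 9.628 MPa.
P = σA = 9.628 × 500 = 4.814 kN.

P ≈ 4.81 kN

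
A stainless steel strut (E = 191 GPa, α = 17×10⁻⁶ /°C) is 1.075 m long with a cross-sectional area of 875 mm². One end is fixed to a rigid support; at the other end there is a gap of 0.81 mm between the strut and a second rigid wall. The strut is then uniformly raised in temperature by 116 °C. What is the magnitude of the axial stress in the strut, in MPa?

Unrestrained expansion: δ_free = αΔT L = 17×10⁻⁶ × 116 × 1075 = 2.12 mm.
This exceeds the 0.81 mm gap, so the wall pushes back. The portion of expansion that must be recovered elastically is δ_free − gap = 2.12 − 0.81 = 1.31 mm.
That suppressed elongation corresponds to σ = E·Δ/L = 191×10³ × 1.31/1075 = 232.7 MPa.

σ ≈ 233 MPa (compressive)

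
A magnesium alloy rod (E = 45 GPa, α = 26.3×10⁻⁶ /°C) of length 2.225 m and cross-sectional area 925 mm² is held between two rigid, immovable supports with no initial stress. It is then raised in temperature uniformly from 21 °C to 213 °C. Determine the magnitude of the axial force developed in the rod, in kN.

The ends cannot move, so σ = EαΔT = 45×10³ × 26.3×10⁻⁶ × 192 = 227.2 MPa.
P = AEαΔT = 925 × 45×10³ × 26.3×10⁻⁶ × 192 = 210.2 kN (compressive).

P ≈ 210 kN (compressive)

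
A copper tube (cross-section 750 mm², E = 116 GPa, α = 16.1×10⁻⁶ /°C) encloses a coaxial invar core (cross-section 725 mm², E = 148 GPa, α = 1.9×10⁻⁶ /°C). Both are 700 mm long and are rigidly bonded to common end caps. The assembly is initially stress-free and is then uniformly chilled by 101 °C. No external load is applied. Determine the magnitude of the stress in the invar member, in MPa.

σ ≈ 95 MPa (compressive)

The copper has the larger α, so on cooling it would change length more than the invar if both were free. The rigid plates force a common final length, so the copper is put into tension and the invar into compression, with equal and opposite forces P (no external load).
Compatibility of the two members (thermal + elastic change equal): (α₁ − α₂)ΔT = P·[1/(A₁E₁) + 1/(A₂E₂)].
|α₁ − α₂|·ΔT = 14.2×10⁻⁶ × 101 = 0.001434.
1/(A₁E₁) + 1/(A₂E₂) = 1/(750×116×10³) + 1/(725×148×10³) = 2.081×10⁻⁸ N⁻¹.
P = 0.001434 / 2.081×10⁻⁸ = 68910 N = 68.91 kN.
σ_{invar} = P/A₂ = 68910/725 = 95.04 MPa, compressive.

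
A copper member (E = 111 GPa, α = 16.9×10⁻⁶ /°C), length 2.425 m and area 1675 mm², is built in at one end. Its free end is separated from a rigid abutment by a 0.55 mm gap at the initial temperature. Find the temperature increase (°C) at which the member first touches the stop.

ΔT ≈ 13.4 °C

The gap closes when αΔT L = 0.55 mm, since the member is still unstressed at that instant.
So ΔT = g/(αL) = 0.55/(16.9×10⁻⁶ × 2425) = 13.42 °C.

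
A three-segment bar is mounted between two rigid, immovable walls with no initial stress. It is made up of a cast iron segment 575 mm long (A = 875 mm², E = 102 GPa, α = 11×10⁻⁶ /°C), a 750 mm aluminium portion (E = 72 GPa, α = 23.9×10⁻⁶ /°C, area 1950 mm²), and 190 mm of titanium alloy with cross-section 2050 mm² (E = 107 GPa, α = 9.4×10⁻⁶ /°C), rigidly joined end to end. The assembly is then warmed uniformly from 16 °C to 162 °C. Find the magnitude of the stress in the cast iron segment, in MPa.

With the walls removed the bar would change length by δ_free = Σ αᵢΔT Lᵢ = 11×10⁻⁶×146×575 + 23.9×10⁻⁶×146×750 + 9.4×10⁻⁶×146×190 = 3.801 mm.
Since the ends are fixed, an axial force P builds up, equal in every segment, with P · Σ Lᵢ/(AᵢEᵢ) = δ_free.
The series flexibility is Σ Lᵢ/(AᵢEᵢ) = 575/(875×102×10³) + 750/(1950×72×10³) + 190/(2050×107×10³) = 1.265×10⁻⁵ mm/N.
So P = 3.801 / 1.265×10⁻⁵ = 300.5 kN, compressive.
σ_{cast iron} = P / A = 300500 / 875 = 343.4 MPa.

σ ≈ 343 MPa (compressive)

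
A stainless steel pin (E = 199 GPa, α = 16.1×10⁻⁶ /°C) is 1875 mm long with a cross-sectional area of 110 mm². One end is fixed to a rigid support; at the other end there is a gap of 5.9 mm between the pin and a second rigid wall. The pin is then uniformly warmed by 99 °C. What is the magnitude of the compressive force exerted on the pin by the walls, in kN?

Unrestrained expansion: δ_free = αΔT L = 16.1×10⁻⁶ × 99 × 1875 = 2.989 mm.
This is smaller than the 5.9 mm clearance, so the pin expands freely without reaching the stop — the stress is zero.

P ≈ 0 kN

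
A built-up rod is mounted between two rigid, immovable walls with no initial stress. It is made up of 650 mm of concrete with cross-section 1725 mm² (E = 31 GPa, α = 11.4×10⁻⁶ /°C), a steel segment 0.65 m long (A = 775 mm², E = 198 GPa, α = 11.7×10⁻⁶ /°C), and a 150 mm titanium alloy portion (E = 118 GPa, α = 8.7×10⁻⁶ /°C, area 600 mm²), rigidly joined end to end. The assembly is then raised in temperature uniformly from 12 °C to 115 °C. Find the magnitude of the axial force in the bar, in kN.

P ≈ 90.8 kN (compressive)

If the supports were absent, the total length change would be Σ αᵢΔT Lᵢ = 11.4×10⁻⁶×103×650 + 11.7×10⁻⁶×103×650 + 8.7×10⁻⁶×103×150 = 1.681 mm.
Since the ends are fixed, an axial force P builds up, equal in every segment, with P · Σ Lᵢ/(AᵢEᵢ) = δ_free.
Σ Lᵢ/(AᵢEᵢ) = 650/(1725×31×10³) + 650/(775×198×10³) + 150/(600×118×10³) = 1.851×10⁻⁵ mm/N.
Hence P = δ_free / Σ(L/AE) = 1.681/1.851×10⁻⁵ = 90.81 kN (compressive).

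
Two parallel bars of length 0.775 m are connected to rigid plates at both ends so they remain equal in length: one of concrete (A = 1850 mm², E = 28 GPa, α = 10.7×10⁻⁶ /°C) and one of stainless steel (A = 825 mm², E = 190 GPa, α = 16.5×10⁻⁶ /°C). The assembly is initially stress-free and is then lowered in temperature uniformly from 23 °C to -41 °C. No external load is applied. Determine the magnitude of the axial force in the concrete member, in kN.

P ≈ 14.5 kN (compressive in the concrete)

Equilibrium of a rigid end plate with no external load gives equal and opposite internal forces ±P in the two members. Since α_{stainless steel} > α_{concrete}, cooling drives the stainless steel into tension and the concrete into compression.
Compatibility of the two members (thermal + elastic change equal): (α₁ − α₂)ΔT = P·[1/(A₁E₁) + 1/(A₂E₂)].
|α₁ − α₂|·ΔT = 5.8×10⁻⁶ × 64 = 0.0003712.
1/(A₁E₁) + 1/(A₂E₂) = 1/(1850×28×10³) + 1/(825×190×10³) = 2.568×10⁻⁸ N⁻¹.
P = 0.0003712 / 2.568×10⁻⁸ = 14450 N = 14.45 kN.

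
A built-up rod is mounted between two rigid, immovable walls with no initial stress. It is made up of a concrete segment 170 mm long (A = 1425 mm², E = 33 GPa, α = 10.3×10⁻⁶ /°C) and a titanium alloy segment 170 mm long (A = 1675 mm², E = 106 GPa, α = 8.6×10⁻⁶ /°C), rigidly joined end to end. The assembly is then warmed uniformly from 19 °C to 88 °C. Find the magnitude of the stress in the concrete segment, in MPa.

Free thermal expansion of the whole bar: Σ αᵢΔT Lᵢ = 10.3×10⁻⁶×69×170 + 8.6×10⁻⁶×69×170 = 0.2217 mm.
The rigid supports impose zero overall length change; the single axial force P common to all segments must satisfy P Σ Lᵢ/(AᵢEᵢ) = δ_free.
The series flexibility is Σ Lᵢ/(AᵢEᵢ) = 170/(1425×33×10³) + 170/(1675×106×10³) = 4.573×10⁻⁶ mm/N.
P = 0.2217 / 4.573×10⁻⁶ = 48480 N = 48.48 kN, compressive.
σ_{concrete} = P / A = 48480 / 1425 = 34.02 MPa.

σ ≈ 34 MPa (compressive)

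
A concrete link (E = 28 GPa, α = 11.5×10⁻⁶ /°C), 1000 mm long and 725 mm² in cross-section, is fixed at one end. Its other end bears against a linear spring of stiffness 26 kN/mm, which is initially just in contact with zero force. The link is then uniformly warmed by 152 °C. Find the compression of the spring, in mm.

δ ≈ 0.766 mm

If the spring were absent the link would lengthen by αΔT L = 11.5×10⁻⁶ × 152 × 1000 = 1.748 mm.
With a force P in the spring, the elastic change of the link is PL/(AE) and that of the spring is P/k; compatibility requires their sum to equal δ_free.
So P = δ_free / [L/(AE) + 1/k] = 1.748 / [ 1000/(725×28×10³) + 1/(26×10³) ].
P = 1.748 / 8.772×10⁻⁵ = 19930 N.
Spring compression = P/k = 19930/(26×10³) = 0.7664 mm.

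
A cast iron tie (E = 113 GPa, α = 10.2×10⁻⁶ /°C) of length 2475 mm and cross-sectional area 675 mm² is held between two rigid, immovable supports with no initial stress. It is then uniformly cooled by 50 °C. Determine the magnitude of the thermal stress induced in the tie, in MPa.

The supports are rigid, so the total axial strain is zero. The restrained thermal strain is ε = αΔT = 10.2×10⁻⁶ × 50 = 510×10⁻⁶.
Hence σ = E·αΔT = 113×10³ × 510×10⁻⁶ = 57.63 MPa, tensile.

σ ≈ 57.6 MPa (tensile)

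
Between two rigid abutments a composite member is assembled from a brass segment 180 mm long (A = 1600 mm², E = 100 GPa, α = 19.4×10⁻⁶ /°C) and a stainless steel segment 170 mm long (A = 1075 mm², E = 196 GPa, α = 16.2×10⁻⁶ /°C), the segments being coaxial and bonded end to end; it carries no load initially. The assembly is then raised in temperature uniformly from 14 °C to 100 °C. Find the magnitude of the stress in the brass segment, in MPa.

σ ≈ 174 MPa (compressive)

With the walls removed the bar would change length by δ_free = Σ αᵢΔT Lᵢ = 19.4×10⁻⁶×86×180 + 16.2×10⁻⁶×86×170 = 0.5372 mm.
The walls prevent any net length change, so an axial force P (same in every segment) develops. Compatibility: P · Σ Lᵢ/(AᵢEᵢ) = δ_free.
The series flexibility is Σ Lᵢ/(AᵢEᵢ) = 180/(1600×100×10³) + 170/(1075×196×10³) = 1.932×10⁻⁶ mm/N.
Hence P = δ_free / Σ(L/AE) = 0.5372/1.932×10⁻⁶ = 278.1 kN (compressive).
σ_{brass} = P / A = 278100 / 1600 = 173.8 MPa.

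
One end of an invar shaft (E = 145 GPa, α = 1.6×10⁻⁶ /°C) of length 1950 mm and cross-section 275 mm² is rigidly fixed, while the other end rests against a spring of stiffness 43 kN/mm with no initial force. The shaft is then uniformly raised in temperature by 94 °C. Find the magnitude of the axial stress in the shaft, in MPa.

σ ≈ 14.8 MPa (compressive)

If the spring were absent the shaft would lengthen by αΔT L = 1.6×10⁻⁶ × 94 × 1950 = 0.2933 mm.
With a force P in the spring, the elastic change of the shaft is PL/(AE) and that of the spring is P/k; compatibility requires their sum to equal δ_free.
P [ L/(AE) + 1/k ] = δ_free → P [ 1950/(275×145×10³) + 1/(43×10³) ] = 0.2933.
P = 0.2933 / 7.216×10⁻⁵ = 4064 N.
σ = P/A = 4064/275 = 14.78 MPa.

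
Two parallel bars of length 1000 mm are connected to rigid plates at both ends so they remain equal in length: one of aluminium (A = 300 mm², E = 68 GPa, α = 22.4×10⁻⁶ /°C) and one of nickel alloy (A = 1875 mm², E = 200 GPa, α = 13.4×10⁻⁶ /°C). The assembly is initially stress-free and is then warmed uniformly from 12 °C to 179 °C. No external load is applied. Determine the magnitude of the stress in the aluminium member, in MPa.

Equilibrium of a rigid end plate with no external load gives equal and opposite internal forces ±P in the two members. Since α_{aluminium} > α_{nickel alloy}, heating drives the aluminium into compression and the nickel alloy into tension.
Equating the net (thermal + elastic) strains gives |α₁ − α₂|·ΔT = P·[1/(A₁E₁) + 1/(A₂E₂)].
|α₁ − α₂|·ΔT = 9×10⁻⁶ × 167 = 0.001503.
1/(A₁E₁) + 1/(A₂E₂) = 1/(300×68×10³) + 1/(1875×200×10³) = 5.169×10⁻⁸ N⁻¹.
So P = 0.001503 / 5.169×10⁻⁸ = 29.08 kN.
σ_{aluminium} = P/A₁ = 29080/300 = 96.93 MPa, compressive.

σ ≈ 96.9 MPa (compressive)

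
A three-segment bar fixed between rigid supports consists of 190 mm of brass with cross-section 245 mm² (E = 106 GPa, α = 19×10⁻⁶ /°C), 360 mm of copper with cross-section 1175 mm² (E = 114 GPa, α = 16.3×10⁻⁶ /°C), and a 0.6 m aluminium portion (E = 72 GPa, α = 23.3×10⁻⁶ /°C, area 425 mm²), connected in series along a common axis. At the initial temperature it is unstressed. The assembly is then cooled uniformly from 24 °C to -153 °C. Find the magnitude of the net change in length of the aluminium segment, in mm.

|ΔL| ≈ 0.275 mm

With the walls removed the bar would change length by δ_free = Σ αᵢΔT Lᵢ = 19×10⁻⁶×177×190 + 16.3×10⁻⁶×177×360 + 23.3×10⁻⁶×177×600 = 4.152 mm.
The rigid supports impose zero overall length change; the single axial force P common to all segments must satisfy P Σ Lᵢ/(AᵢEᵢ) = δ_free.
Σ Lᵢ/(AᵢEᵢ) = 190/(245×106×10³) + 360/(1175×114×10³) + 600/(425×72×10³) = 2.961×10⁻⁵ mm/N.
So P = 4.152 / 2.961×10⁻⁵ = 140.2 kN, tensile.
For the aluminium segment, free thermal change = 23.3×10⁻⁶×177×600 = 2.474 mm and elastic change from P = 140200×600/(425×72×10³) = 2.749 mm; these oppose, so the net change is 0.275 mm (segment lengthens).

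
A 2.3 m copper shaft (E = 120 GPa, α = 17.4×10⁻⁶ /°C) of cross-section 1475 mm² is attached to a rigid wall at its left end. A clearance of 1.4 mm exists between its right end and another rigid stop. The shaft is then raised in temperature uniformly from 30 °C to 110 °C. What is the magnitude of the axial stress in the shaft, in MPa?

Free thermal elongation = αΔT L = 17.4×10⁻⁶ × 80 × 2300 = 3.202 mm.
The gap closes (δ_free > 1.4 mm) and the wall then resists a further 3.202 − 1.4 = 1.802 mm of expansion.
So σ = E(δ_free − g)/L = 120×10³ × 1.802/2300 = 94 MPa.

σ ≈ 94 MPa (compressive)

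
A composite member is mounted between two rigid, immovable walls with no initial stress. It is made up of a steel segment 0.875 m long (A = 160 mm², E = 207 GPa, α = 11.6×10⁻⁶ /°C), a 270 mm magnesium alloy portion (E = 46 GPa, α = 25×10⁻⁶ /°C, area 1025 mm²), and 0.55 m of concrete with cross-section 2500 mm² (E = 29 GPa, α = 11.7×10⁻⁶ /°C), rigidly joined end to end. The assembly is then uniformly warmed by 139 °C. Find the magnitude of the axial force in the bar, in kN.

If the supports were absent, the total length change would be Σ αᵢΔT Lᵢ = 11.6×10⁻⁶×139×875 + 25×10⁻⁶×139×270 + 11.7×10⁻⁶×139×550 = 3.244 mm.
Since the ends are fixed, an axial force P builds up, equal in every segment, with P · Σ Lᵢ/(AᵢEᵢ) = δ_free.
Σ Lᵢ/(AᵢEᵢ) = 875/(160×207×10³) + 270/(1025×46×10³) + 550/(2500×29×10³) = 3.973×10⁻⁵ mm/N.
P = 3.244 / 3.973×10⁻⁵ = 81640 N = 81.64 kN, compressive.

P ≈ 81.6 kN (compressive)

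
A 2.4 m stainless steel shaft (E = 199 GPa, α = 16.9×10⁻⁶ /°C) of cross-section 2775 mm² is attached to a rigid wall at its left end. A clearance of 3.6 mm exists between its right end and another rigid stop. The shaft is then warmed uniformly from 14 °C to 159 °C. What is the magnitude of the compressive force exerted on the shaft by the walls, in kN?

If the wall were absent the shaft would grow by αΔT L = 16.9×10⁻⁶ × 145 × 2400 = 5.881 mm.
After closing the 3.6 mm clearance, 5.881 − 3.6 = 2.281 mm of expansion remains to be suppressed by the wall.
That suppressed elongation corresponds to σ = E·Δ/L = 199×10³ × 2.281/2400 = 189.1 MPa.
Force on the wall = σA = 189.1 × 2775 mm² = 524.9 kN.

P ≈ 525 kN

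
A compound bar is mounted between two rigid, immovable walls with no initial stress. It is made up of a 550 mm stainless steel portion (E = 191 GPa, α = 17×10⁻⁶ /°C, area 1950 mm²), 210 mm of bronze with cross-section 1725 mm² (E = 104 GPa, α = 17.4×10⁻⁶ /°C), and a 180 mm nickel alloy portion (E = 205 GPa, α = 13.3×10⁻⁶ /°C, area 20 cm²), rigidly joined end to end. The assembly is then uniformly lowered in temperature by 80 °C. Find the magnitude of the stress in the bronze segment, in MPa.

σ ≈ 231 MPa (tensile)

Free thermal contraction of the whole bar: Σ αᵢΔT Lᵢ = 17×10⁻⁶×80×550 + 17.4×10⁻⁶×80×210 + 13.3×10⁻⁶×80×180 = 1.232 mm.
The rigid supports impose zero overall length change; the single axial force P common to all segments must satisfy P Σ Lᵢ/(AᵢEᵢ) = δ_free.
The series flexibility is Σ Lᵢ/(AᵢEᵢ) = 550/(1950×191×10³) + 210/(1725×104×10³) + 180/(2000×205×10³) = 3.086×10⁻⁶ mm/N.
Hence P = δ_free / Σ(L/AE) = 1.232/3.086×10⁻⁶ = 399.1 kN (tensile).
σ_{bronze} = P / A = 399100 / 1725 = 231.4 MPa.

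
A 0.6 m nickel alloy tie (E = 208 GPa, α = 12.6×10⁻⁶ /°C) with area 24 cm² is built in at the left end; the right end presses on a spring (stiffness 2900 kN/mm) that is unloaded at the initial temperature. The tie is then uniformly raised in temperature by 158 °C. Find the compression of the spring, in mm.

The unrestrained thermal change is αΔT L = 12.6×10⁻⁶ × 158 × 600 = 1.194 mm.
With a force P in the spring, the elastic change of the tie is PL/(AE) and that of the spring is P/k; compatibility requires their sum to equal δ_free.
P [ L/(AE) + 1/k ] = δ_free → P [ 600/(2400×208×10³) + 1/(2900×10³) ] = 1.194.
P = 1.194 / 1.547×10⁻⁶ = 772300 N.
Spring compression = P/k = 772300/(2900×10³) = 0.2663 mm.

δ ≈ 0.266 mm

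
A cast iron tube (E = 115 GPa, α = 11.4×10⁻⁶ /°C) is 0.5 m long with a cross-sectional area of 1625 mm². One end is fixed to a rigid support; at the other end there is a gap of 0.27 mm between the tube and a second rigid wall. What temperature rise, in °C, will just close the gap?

The gap closes when αΔT L = 0.27 mm, since the tube is still unstressed at that instant.
ΔT = 0.27 / (11.4×10⁻⁶ × 500) = 47.37 °C.

ΔT ≈ 47.4 °C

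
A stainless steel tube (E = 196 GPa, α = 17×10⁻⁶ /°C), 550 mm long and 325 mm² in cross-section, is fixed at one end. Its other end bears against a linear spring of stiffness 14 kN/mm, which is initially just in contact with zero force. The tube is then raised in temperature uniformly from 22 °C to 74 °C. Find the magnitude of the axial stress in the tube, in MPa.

Free thermal expansion: δ_free = αΔT L = 17×10⁻⁶ × 52 × 550 = 0.4862 mm.
With a force P in the spring, the elastic change of the tube is PL/(AE) and that of the spring is P/k; compatibility requires their sum to equal δ_free.
P [ L/(AE) + 1/k ] = δ_free → P [ 550/(325×196×10³) + 1/(14×10³) ] = 0.4862.
P = 0.4862 / 8.006×10⁻⁵ = 6073 N.
σ = P/A = 6073/325 = 18.69 MPa.

σ ≈ 18.7 MPa (compressive)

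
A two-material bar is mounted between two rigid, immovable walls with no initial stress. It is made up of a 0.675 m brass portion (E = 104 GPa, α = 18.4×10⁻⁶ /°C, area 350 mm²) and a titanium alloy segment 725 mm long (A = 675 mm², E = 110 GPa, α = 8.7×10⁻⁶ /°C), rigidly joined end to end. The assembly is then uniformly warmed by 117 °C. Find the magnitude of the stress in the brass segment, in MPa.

σ ≈ 221 MPa (compressive)

If the supports were absent, the total length change would be Σ αᵢΔT Lᵢ = 18.4×10⁻⁶×117×675 + 8.7×10⁻⁶×117×725 = 2.191 mm.
Since the ends are fixed, an axial force P builds up, equal in every segment, with P · Σ Lᵢ/(AᵢEᵢ) = δ_free.
Σ Lᵢ/(AᵢEᵢ) = 675/(350×104×10³) + 725/(675×110×10³) = 2.831×10⁻⁵ mm/N.
Hence P = δ_free / Σ(L/AE) = 2.191/2.831×10⁻⁵ = 77.4 kN (compressive).
σ_{brass} = P / A = 77400 / 350 = 221.1 MPa.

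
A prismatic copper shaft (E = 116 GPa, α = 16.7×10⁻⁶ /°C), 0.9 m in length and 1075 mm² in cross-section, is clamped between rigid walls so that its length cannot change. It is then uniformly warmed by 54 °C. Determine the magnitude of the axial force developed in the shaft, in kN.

P ≈ 112 kN (compressive)

With zero net strain, σ = E·αΔT = 116 GPa × 16.7×10⁻⁶ × 54 = 104.6 MPa.
Axial force P = σA = 104.6 × 1075 = 112500 N = 112.5 kN, compressive.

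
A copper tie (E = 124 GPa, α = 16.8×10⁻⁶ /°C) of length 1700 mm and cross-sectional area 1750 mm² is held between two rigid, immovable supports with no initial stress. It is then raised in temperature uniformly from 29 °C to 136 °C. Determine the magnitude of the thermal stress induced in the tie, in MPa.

Because both ends are immovable the net strain is zero, and the suppressed thermal strain is αΔT = 16.8×10⁻⁶ × 107 = 1797.6×10⁻⁶.
The stress required to suppress this strain is σ = Eε = 124×10³ × 1797.6×10⁻⁶ = 222.9 MPa, compressive since the tie is trying to expand.

σ ≈ 223 MPa (compressive)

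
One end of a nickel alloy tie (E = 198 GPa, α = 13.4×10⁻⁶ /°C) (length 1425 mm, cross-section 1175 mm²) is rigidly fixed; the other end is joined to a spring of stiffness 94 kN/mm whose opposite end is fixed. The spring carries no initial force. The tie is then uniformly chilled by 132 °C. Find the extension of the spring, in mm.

δ ≈ 1.6 mm

If the spring were absent the tie would shorten by αΔT L = 13.4×10⁻⁶ × 132 × 1425 = 2.521 mm.
Let P be the tensile force in the spring. The tie extends elastically by PL/(AE) and the spring stretches by P/k; together these equal δ_free.
P [ L/(AE) + 1/k ] = δ_free → P [ 1425/(1175×198×10³) + 1/(94×10³) ] = 2.521.
P = 2.521 / 1.676×10⁻⁵ = 150400 N.
Spring extension = P/k = 150400/(94×10³) = 1.6 mm.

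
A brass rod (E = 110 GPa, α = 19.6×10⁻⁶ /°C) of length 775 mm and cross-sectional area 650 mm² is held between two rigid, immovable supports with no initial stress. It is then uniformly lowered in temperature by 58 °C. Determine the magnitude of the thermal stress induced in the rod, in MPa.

σ ≈ 125 MPa (tensile)

Because both ends are immovable the net strain is zero, and the suppressed thermal strain is αΔT = 19.6×10⁻⁶ × 58 = 1136.8×10⁻⁶.
σ = EαΔT = 110×10³ × 19.6×10⁻⁶ × 58 = 125 MPa (tensile; the rod is trying to contract).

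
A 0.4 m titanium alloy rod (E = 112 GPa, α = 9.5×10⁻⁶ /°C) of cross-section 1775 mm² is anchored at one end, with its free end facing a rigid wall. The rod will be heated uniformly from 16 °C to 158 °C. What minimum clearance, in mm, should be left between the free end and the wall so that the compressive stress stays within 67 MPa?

With no wall the rod would lengthen by αΔT L = 9.5×10⁻⁶ × 142 × 400 = 0.5396 mm.
A stress of 67 MPa corresponds to the wall pushing the rod back by σL/E = 67×400/(112×10³) = 0.2393 mm.
The gap must absorb the remainder: g_min = 0.5396 − 0.2393 = 0.3003 mm.

g ≈ 0.3 mm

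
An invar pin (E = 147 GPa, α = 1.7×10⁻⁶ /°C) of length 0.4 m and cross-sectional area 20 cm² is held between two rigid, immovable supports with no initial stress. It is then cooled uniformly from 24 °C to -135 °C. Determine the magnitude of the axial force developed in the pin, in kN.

P ≈ 79.5 kN (tensile)

With zero net strain, σ = E·αΔT = 147 GPa × 1.7×10⁻⁶ × 159 = 39.73 MPa.
Axial force P = σA = 39.73 × 2000 = 79470 N = 79.47 kN, tensile.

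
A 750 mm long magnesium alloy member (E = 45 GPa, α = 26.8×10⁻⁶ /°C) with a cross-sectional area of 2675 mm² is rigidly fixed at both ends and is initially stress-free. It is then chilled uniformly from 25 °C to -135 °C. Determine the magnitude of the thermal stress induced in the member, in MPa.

σ ≈ 193 MPa (tensile)

With length fixed, the mechanical strain must cancel the thermal strain αΔT = 26.8×10⁻⁶ × 160 = 4288×10⁻⁶.
The stress required to suppress this strain is σ = Eε = 45×10³ × 4288×10⁻⁶ = 193 MPa, tensile since the member is trying to contract.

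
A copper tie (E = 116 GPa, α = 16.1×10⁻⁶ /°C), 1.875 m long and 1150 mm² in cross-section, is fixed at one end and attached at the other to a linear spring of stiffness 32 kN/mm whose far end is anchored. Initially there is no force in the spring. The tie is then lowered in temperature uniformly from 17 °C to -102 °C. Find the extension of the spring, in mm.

δ ≈ 2.48 mm

Free thermal contraction: δ_free = αΔT L = 16.1×10⁻⁶ × 119 × 1875 = 3.592 mm.
With a force P in the spring, the elastic change of the tie is PL/(AE) and that of the spring is P/k; compatibility requires their sum to equal δ_free.
P [ L/(AE) + 1/k ] = δ_free → P [ 1875/(1150×116×10³) + 1/(32×10³) ] = 3.592.
P = 3.592 / 4.531×10⁻⁵ = 79290 N.
Spring extension = P/k = 79290/(32×10³) = 2.478 mm.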